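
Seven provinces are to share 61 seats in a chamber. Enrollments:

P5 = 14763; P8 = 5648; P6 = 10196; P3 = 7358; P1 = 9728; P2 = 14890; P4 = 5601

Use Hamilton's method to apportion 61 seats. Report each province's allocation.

The standard divisor is 68184/61 ≈ 1117.77.
Standard quotas: P5 13.2075, P8 5.0529, P6 9.1217, P3 6.5827, P1 8.7030, P2 13.3212, P4 5.0109.
Lower quotas: P5 13, P8 5, P6 9, P3 6, P1 8, P2 13, P4 5 (sum 59, leaving 2 seats).
Remainders in descending order: P1 0.7030, P3 0.5827, P2 0.3212, P5 0.2075, P6 0.1217, P8 0.0529, P4 0.0109.
The surplus seats go to P1, P3.

P5=13, P8=5, P6=9, P3=7, P1=9, P2=13, P4=5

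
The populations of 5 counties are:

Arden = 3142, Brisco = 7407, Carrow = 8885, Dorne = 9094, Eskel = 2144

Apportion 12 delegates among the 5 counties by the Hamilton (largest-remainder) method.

Arden=1, Brisco=3, Carrow=3, Dorne=4, Eskel=1

Total 30672; standard divisor 30672/12 = 2556.
Standard quotas: Arden 1.2293, Brisco 2.8979, Carrow 3.4761, Dorne 3.5579, Eskel 0.8388.
Lower quotas: Arden 1, Brisco 2, Carrow 3, Dorne 3, Eskel 0 (sum 9, leaving 3 seats).
Remainders in descending order: Brisco 0.8979, Eskel 0.8388, Dorne 0.5579, Carrow 0.4761, Arden 0.2293.
Largest remainders: Brisco, Eskel, Dorne receive the extra seats.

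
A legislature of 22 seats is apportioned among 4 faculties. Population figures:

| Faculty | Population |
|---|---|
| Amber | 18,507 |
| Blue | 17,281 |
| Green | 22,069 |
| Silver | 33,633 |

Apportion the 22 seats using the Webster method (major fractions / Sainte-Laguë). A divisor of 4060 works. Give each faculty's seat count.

Amber=5, Blue=4, Green=5, Silver=8

With modified divisor 4060: modified quotas Amber 4.558, Blue 4.256, Green 5.436, Silver 8.284.
Rounding to the nearest integer: Amber 5, Blue 4, Green 5, Silver 8 (total 22).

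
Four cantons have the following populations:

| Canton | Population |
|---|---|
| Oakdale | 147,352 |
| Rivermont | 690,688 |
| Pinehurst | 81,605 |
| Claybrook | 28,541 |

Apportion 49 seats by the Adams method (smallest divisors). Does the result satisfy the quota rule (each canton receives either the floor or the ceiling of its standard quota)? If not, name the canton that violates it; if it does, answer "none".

Rivermont

Standard quotas: Oakdale 7.615, Rivermont 35.693, Pinehurst 4.217, Claybrook 1.475.
Adams allocation: Oakdale 8, Rivermont 34, Pinehurst 5, Claybrook 2.
Rivermont has quota 35.693 (lower 35, upper 36) but receives 34 — outside the quota interval.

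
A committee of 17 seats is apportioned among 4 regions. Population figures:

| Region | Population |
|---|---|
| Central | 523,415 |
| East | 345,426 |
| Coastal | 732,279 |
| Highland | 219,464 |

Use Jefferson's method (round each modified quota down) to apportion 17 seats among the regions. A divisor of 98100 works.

With modified divisor 98100: modified quotas Central 5.336, East 3.521, Coastal 7.465, Highland 2.237.
Rounding down: Central 5, East 3, Coastal 7, Highland 2 (total 17).

Central=5, East=3, Coastal=7, Highland=2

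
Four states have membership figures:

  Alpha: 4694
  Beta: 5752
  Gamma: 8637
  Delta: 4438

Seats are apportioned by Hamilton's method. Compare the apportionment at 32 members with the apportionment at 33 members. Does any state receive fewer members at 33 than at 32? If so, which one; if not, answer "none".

At 32 seats: Alpha 6, Beta 8, Gamma 12, Delta 6.
At 33 seats: Alpha 7, Beta 8, Gamma 12, Delta 6.
No state's allocation decreased.

none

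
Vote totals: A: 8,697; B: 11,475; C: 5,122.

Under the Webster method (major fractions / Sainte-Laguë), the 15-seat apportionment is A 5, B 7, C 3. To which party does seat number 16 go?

A

Priority for the next seat is population ÷ (current seats + 0.5).
Priorities: A 1581.273, B 1530.000, C 1463.429.
Highest priority: A.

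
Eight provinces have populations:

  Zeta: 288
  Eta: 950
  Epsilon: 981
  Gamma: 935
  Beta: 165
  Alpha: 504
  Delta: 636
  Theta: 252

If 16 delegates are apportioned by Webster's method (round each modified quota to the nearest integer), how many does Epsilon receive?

3

Standard divisor 4711/16 ≈ 294.438; standard quotas: Zeta 0.978, Eta 3.226, Epsilon 3.332, Gamma 3.176, Beta 0.560, Alpha 1.712, Delta 2.160, Theta 0.856.
Rounding to the nearest integer gives Zeta 1, Eta 3, Epsilon 3, Gamma 3, Beta 1, Alpha 2, Delta 2, Theta 1 — total 16, matching the house size, so no adjustment is needed.
Epsilon receives 3.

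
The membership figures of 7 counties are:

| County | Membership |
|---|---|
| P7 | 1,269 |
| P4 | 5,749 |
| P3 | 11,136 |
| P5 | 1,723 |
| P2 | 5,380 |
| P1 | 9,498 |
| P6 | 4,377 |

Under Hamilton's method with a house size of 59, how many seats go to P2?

8

Standard divisor: 39132 ÷ 59 ≈ 663.254.
Standard quotas: P7 1.9133, P4 8.6679, P3 16.7899, P5 2.5978, P2 8.1115, P1 14.3203, P6 6.5993.
Lower quotas: P7 1, P4 8, P3 16, P5 2, P2 8, P1 14, P6 6 (sum 55, leaving 4 seats).
Remainders in descending order: P7 0.9133, P3 0.7899, P4 0.6679, P6 0.5993, P5 0.5978, P1 0.3203, P2 0.1115.
Largest remainders: P7, P3, P4, P6 receive the extra seats.
P2 receives 8.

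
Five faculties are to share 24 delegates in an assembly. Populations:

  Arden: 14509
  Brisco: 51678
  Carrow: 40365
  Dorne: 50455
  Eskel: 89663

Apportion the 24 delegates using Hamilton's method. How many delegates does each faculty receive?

Total 246670; standard divisor 246670/24 ≈ 10277.917.
Standard quotas: Arden 1.4117, Brisco 5.0281, Carrow 3.9274, Dorne 4.9091, Eskel 8.7238.
Lower quotas: Arden 1, Brisco 5, Carrow 3, Dorne 4, Eskel 8 (sum 21, leaving 3 seats).
Remainders in descending order: Carrow 0.9274, Dorne 0.9091, Eskel 0.7238, Arden 0.4117, Brisco 0.0281.
Largest remainders: Carrow, Dorne, Eskel receive the extra seats.

Arden 1, Brisco 5, Carrow 4, Dorne 5, Eskel 9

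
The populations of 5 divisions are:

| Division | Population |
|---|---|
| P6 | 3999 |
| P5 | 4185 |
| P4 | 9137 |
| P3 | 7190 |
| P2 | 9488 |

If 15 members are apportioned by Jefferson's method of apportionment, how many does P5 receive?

2

Standard divisor 33999/15 ≈ 2266.6; standard quotas: P6 1.764, P5 1.846, P4 4.031, P3 3.172, P2 4.186.
Rounding down gives 1, 1, 4, 3, 4 = 13 seats, so the divisor must be adjusted.
With modified divisor 1950: modified quotas P6 2.051, P5 2.146, P4 4.686, P3 3.687, P2 4.866.
Rounding down: P6 2, P5 2, P4 4, P3 3, P2 4 (total 15).
P5 receives 2.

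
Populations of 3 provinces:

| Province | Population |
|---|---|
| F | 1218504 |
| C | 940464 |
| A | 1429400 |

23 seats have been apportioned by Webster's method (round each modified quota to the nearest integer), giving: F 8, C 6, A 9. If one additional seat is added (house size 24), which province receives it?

Priority for the next seat is population ÷ (current seats + 0.5).
Priorities: F 143353.412, C 144686.769, A 150463.158.
Highest priority: A.

A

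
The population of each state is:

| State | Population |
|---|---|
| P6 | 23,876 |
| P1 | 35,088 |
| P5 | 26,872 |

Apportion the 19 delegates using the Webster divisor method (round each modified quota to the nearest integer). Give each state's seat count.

Standard divisor 85836/19 ≈ 4517.684; standard quotas: P6 5.285, P1 7.767, P5 5.948.
Rounding to the nearest integer gives P6 5, P1 8, P5 6 — total 19, matching the house size, so no adjustment is needed.

P6=5; P1=8; P5=6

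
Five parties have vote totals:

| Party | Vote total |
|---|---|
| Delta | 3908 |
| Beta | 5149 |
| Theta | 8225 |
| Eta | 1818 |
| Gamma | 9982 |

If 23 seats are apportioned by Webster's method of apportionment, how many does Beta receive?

4

Standard divisor 29082/23 ≈ 1264.435; standard quotas: Delta 3.091, Beta 4.072, Theta 6.505, Eta 1.438, Gamma 7.894.
Rounding to the nearest integer gives Delta 3, Beta 4, Theta 7, Eta 1, Gamma 8 — total 23, matching the house size, so no adjustment is needed.
Beta receives 4.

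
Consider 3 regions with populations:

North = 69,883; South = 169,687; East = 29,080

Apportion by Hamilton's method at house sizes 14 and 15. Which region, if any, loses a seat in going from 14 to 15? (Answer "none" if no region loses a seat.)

At 14 seats: North 4, South 9, East 1.
At 15 seats: North 4, South 9, East 2.
No region's allocation decreased.

none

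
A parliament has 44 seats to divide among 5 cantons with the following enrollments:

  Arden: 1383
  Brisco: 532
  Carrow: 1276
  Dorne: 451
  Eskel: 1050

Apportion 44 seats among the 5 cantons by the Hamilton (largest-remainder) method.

The standard divisor is 4692/44 ≈ 106.636.
Standard quotas: Arden 12.969, Brisco 4.989, Carrow 11.966, Dorne 4.229, Eskel 9.847.
Lower quotas: Arden 12, Brisco 4, Carrow 11, Dorne 4, Eskel 9 (sum 40, leaving 4 seats).
Remainders in descending order: Brisco 0.989, Arden 0.969, Carrow 0.966, Eskel 0.847, Dorne 0.229.
The surplus seats go to Brisco, Arden, Carrow, Eskel.

Arden 13; Brisco 5; Carrow 12; Dorne 4; Eskel 10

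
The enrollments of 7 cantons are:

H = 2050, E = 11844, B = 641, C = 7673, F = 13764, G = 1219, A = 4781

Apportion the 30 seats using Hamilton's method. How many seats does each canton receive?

The standard divisor is 41972/30 ≈ 1399.067.
Standard quotas: H 1.4653, E 8.4656, B 0.4582, C 5.4844, F 9.8380, G 0.8713, A 3.4173.
Lower quotas: H 1, E 8, B 0, C 5, F 9, G 0, A 3 (sum 26, leaving 4 seats).
Remainders in descending order: G 0.8713, F 0.8380, C 0.4844, E 0.4656, H 0.4653, B 0.4582, A 0.4173.
The surplus seats go to G, F, C, E.

H 1, E 9, B 0, C 6, F 10, G 1, A 3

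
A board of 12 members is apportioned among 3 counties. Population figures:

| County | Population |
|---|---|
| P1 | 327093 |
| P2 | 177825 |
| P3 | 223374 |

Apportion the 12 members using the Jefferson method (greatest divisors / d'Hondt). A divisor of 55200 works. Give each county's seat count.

With modified divisor 55200: modified quotas P1 5.926, P2 3.221, P3 4.047.
Rounding down: P1 5, P2 3, P3 4 (total 12).

P1: 5, P2: 3, P3: 4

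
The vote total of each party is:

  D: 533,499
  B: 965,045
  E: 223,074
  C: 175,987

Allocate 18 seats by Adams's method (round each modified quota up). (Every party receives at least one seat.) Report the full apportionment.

Standard divisor 1897605/18 ≈ 105422.5; standard quotas: D 5.061, B 9.154, E 2.116, C 1.669.
Rounding up gives 6, 10, 3, 2 = 21 seats, so the divisor must be adjusted.
With modified divisor 116100: modified quotas D 4.595, B 8.312, E 1.921, C 1.516.
Rounding up: D 5, B 9, E 2, C 2 (total 18).

D=5, B=9, E=2, C=2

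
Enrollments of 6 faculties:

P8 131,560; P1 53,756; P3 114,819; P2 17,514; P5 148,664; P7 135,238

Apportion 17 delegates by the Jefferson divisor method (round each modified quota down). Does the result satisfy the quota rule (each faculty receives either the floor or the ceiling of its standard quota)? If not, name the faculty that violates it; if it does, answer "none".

Standard quotas: P8 3.718, P1 1.519, P3 3.245, P2 0.495, P5 4.201, P7 3.822.
Jefferson allocation: P8 4, P1 1, P3 3, P2 0, P5 5, P7 4.
Every allocation lies between the lower and upper quota.

none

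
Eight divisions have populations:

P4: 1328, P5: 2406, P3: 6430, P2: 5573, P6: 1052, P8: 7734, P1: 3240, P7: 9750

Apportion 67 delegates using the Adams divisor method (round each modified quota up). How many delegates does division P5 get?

5

Standard divisor 37513/67 ≈ 559.896; standard quotas: P4 2.372, P5 4.297, P3 11.484, P2 9.954, P6 1.879, P8 13.813, P1 5.787, P7 17.414.
Rounding up gives 3, 5, 12, 10, 2, 14, 6, 18 = 70 seats, so the divisor must be adjusted.
With modified divisor 598: modified quotas P4 2.221, P5 4.023, P3 10.753, P2 9.319, P6 1.759, P8 12.933, P1 5.418, P7 16.304.
Rounding up: P4 3, P5 5, P3 11, P2 10, P6 2, P8 13, P1 6, P7 17 (total 67).
P5 receives 5.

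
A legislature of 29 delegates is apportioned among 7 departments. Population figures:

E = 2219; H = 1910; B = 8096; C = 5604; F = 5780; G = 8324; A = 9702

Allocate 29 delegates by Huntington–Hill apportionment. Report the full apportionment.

E 2, H 1, B 5, C 4, F 4, G 6, A 7

With divisor 1488: modified quotas E 1.491, H 1.284, B 5.441, C 3.766, F 3.884, G 5.594, A 6.520.
Geometric-mean thresholds: E √(1·2)=1.414, H √(1·2)=1.414, B √(5·6)=5.477, C √(3·4)=3.464, F √(3·4)=3.464, G √(5·6)=5.477, A √(6·7)=6.481.
Each quota rounded against its threshold gives E 2, H 1, B 5, C 4, F 4, G 6, A 7 (total 29).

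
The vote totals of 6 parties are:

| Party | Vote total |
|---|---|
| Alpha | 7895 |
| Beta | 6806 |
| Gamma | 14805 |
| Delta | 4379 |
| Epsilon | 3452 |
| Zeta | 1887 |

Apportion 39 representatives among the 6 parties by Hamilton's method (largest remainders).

Alpha=8, Beta=7, Gamma=15, Delta=4, Epsilon=3, Zeta=2

Standard divisor: 39224 ÷ 39 ≈ 1005.744.
Standard quotas: Alpha 7.8499, Beta 6.7671, Gamma 14.7205, Delta 4.3540, Epsilon 3.4323, Zeta 1.8762.
Lower quotas: Alpha 7, Beta 6, Gamma 14, Delta 4, Epsilon 3, Zeta 1 (sum 35, leaving 4 seats).
Remainders in descending order: Zeta 0.8762, Alpha 0.8499, Beta 0.7671, Gamma 0.7205, Epsilon 0.4323, Delta 0.3540.
The surplus seats go to Zeta, Alpha, Beta, Gamma.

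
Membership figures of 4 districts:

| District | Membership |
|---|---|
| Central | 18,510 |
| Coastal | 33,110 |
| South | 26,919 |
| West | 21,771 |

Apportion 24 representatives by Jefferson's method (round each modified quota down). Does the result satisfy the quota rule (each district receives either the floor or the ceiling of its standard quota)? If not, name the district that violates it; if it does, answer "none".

Standard quotas: Central 4.429, Coastal 7.922, South 6.441, West 5.209.
Jefferson allocation: Central 4, Coastal 8, South 7, West 5.
Every allocation lies between the lower and upper quota.

none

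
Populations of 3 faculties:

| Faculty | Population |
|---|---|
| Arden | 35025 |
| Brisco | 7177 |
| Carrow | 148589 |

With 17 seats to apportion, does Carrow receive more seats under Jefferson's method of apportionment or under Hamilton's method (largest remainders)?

Jefferson: Arden 3, Brisco 0, Carrow 14.
Hamilton: Arden 3, Brisco 1, Carrow 13.
Carrow gets 14 under Jefferson and 13 under Hamilton.

Jefferson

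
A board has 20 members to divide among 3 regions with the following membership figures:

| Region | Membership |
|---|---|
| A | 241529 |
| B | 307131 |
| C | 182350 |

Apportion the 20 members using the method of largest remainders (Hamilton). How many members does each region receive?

A 7, B 8, C 5

Total 731010; standard divisor 731010/20 ≈ 36550.5.
Standard quotas: A 6.6081, B 8.4029, C 4.9890.
Lower quotas: A 6, B 8, C 4 (sum 18, leaving 2 seats).
Remainders in descending order: C 0.9890, A 0.6081, B 0.4029.
The surplus seats go to C, A.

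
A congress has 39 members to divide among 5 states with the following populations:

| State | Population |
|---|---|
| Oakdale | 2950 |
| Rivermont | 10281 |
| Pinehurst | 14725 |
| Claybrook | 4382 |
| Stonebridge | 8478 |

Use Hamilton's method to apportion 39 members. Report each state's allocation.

The standard divisor is 40816/39 ≈ 1046.564.
Standard quotas: Oakdale 2.8187, Rivermont 9.8236, Pinehurst 14.0699, Claybrook 4.1870, Stonebridge 8.1008.
Lower quotas: Oakdale 2, Rivermont 9, Pinehurst 14, Claybrook 4, Stonebridge 8 (sum 37, leaving 2 seats).
Remainders in descending order: Rivermont 0.8236, Oakdale 0.8187, Claybrook 0.1870, Stonebridge 0.1008, Pinehurst 0.0699.
The surplus seats go to Rivermont, Oakdale.

Oakdale=3; Rivermont=10; Pinehurst=14; Claybrook=4; Stonebridge=8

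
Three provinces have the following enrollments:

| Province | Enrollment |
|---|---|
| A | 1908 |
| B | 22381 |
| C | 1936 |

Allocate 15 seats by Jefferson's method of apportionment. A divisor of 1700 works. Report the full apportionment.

With modified divisor 1700: modified quotas A 1.122, B 13.165, C 1.139.
Rounding down: A 1, B 13, C 1 (total 15).

A 1, B 13, C 1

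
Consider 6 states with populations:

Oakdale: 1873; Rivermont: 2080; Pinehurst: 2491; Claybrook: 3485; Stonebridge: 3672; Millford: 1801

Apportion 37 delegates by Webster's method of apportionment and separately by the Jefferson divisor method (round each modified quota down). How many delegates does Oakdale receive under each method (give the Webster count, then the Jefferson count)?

Webster: Oakdale 5, Rivermont 5, Pinehurst 6, Claybrook 8, Stonebridge 9, Millford 4.
Jefferson: Oakdale 4, Rivermont 5, Pinehurst 6, Claybrook 9, Stonebridge 9, Millford 4.
Oakdale gets 5 under Webster and 4 under Jefferson.

5 and 4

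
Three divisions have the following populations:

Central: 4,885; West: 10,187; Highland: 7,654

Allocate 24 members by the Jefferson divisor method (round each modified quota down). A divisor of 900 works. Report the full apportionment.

Central: 5, West: 11, Highland: 8

With modified divisor 900: modified quotas Central 5.428, West 11.319, Highland 8.504.
Rounding down: Central 5, West 11, Highland 8 (total 24).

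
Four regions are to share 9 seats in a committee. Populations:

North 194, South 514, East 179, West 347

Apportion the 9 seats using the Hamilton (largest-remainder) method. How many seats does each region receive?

North 1, South 4, East 1, West 3

Total 1234; standard divisor 1234/9 ≈ 137.111.
Standard quotas: North 1.415, South 3.749, East 1.306, West 2.531.
Lower quotas: North 1, South 3, East 1, West 2 (sum 7, leaving 2 seats).
Remainders in descending order: South 0.749, West 0.531, North 0.415, East 0.306.
Largest remainders: South, West receive the extra seats.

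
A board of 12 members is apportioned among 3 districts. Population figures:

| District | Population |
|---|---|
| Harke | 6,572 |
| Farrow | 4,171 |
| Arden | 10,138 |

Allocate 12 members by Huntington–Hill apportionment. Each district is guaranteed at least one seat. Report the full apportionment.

With divisor 1777: modified quotas Harke 3.698, Farrow 2.347, Arden 5.705.
Geometric-mean thresholds: Harke √(3·4)=3.464, Farrow √(2·3)=2.449, Arden √(5·6)=5.477.
Each quota rounded against its threshold gives Harke 4, Farrow 2, Arden 6 (total 12).

Harke: 4, Farrow: 2, Arden: 6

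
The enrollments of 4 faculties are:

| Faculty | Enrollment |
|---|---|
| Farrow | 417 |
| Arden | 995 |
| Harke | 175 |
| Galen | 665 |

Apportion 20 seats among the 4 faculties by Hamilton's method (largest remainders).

Farrow=4, Arden=9, Harke=1, Galen=6

The standard divisor is 2252/20 ≈ 112.6.
Standard quotas: Farrow 3.703, Arden 8.837, Harke 1.554, Galen 5.906.
Lower quotas: Farrow 3, Arden 8, Harke 1, Galen 5 (sum 17, leaving 3 seats).
Remainders in descending order: Galen 0.906, Arden 0.837, Farrow 0.703, Harke 0.554.
The surplus seats go to Galen, Arden, Farrow.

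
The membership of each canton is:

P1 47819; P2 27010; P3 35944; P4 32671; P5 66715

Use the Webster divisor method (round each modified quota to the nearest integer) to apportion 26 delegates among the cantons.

Standard divisor 210159/26 ≈ 8083.038; standard quotas: P1 5.916, P2 3.342, P3 4.447, P4 4.042, P5 8.254.
Rounding to the nearest integer gives 6, 3, 4, 4, 8 = 25 seats, so the divisor must be adjusted.
With modified divisor 7900: modified quotas P1 6.053, P2 3.419, P3 4.550, P4 4.136, P5 8.445.
Rounding to the nearest integer: P1 6, P2 3, P3 5, P4 4, P5 8 (total 26).

P1 6, P2 3, P3 5, P4 4, P5 8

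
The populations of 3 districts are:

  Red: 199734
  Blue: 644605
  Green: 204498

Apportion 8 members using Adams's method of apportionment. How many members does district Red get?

2

Standard divisor 1048837/8 ≈ 131104.625; standard quotas: Red 1.523, Blue 4.917, Green 1.560.
Rounding up gives 2, 5, 2 = 9 seats, so the divisor must be adjusted.
With modified divisor 180400: modified quotas Red 1.107, Blue 3.573, Green 1.134.
Rounding up: Red 2, Blue 4, Green 2 (total 8).
Red receives 2.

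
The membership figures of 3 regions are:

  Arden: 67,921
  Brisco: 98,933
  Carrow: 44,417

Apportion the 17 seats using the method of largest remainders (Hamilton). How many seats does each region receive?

Arden 5; Brisco 8; Carrow 4

Total 211271; standard divisor 211271/17 ≈ 12427.706.
Standard quotas: Arden 5.4653, Brisco 7.9607, Carrow 3.5740.
Lower quotas: Arden 5, Brisco 7, Carrow 3 (sum 15, leaving 2 seats).
Remainders in descending order: Brisco 0.9607, Carrow 0.5740, Arden 0.4653.
The surplus seats go to Brisco, Carrow.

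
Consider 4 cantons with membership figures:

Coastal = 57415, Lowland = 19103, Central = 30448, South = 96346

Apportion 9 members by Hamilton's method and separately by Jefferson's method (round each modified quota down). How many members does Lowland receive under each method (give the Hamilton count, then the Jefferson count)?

Hamilton: Coastal 3, Lowland 1, Central 1, South 4.
Jefferson: Coastal 3, Lowland 0, Central 1, South 5.
Lowland gets 1 under Hamilton and 0 under Jefferson.

1 and 0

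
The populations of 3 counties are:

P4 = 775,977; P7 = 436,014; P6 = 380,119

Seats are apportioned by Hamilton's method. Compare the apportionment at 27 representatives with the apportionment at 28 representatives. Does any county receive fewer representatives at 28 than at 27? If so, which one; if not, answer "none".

At 27 seats: P4 13, P7 7, P6 7.
At 28 seats: P4 13, P7 8, P6 7.
No county's allocation decreased.

none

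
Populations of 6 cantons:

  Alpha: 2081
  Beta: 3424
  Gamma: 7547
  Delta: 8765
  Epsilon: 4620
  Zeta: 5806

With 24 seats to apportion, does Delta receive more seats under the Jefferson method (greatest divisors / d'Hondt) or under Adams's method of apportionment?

Jefferson

Jefferson: Alpha 1, Beta 2, Gamma 6, Delta 7, Epsilon 3, Zeta 5.
Adams: Alpha 2, Beta 3, Gamma 5, Delta 6, Epsilon 4, Zeta 4.
Delta gets 7 under Jefferson and 6 under Adams.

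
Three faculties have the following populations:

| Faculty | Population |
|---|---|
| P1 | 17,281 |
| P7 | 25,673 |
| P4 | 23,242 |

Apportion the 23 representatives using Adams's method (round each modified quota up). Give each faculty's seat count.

Standard divisor 66196/23 ≈ 2878.087; standard quotas: P1 6.004, P7 8.920, P4 8.076.
Rounding up gives 7, 9, 9 = 25 seats, so the divisor must be adjusted.
With modified divisor 3100: modified quotas P1 5.575, P7 8.282, P4 7.497.
Rounding up: P1 6, P7 9, P4 8 (total 23).

P1 6, P7 9, P4 8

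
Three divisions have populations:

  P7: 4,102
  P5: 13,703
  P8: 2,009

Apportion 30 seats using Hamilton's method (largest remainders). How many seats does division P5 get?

21

The standard divisor is 19814/30 ≈ 660.467.
Standard quotas: P7 6.2108, P5 20.7475, P8 3.0418.
Lower quotas: P7 6, P5 20, P8 3 (sum 29, leaving 1 seat).
Remainders in descending order: P5 0.7475, P7 0.2108, P8 0.0418.
Largest remainder: P5 receives the extra seat.
P5 receives 21.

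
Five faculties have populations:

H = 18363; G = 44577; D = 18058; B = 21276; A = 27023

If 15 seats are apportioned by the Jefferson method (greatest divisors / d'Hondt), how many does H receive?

Standard divisor 129297/15 ≈ 8619.8; standard quotas: H 2.130, G 5.171, D 2.095, B 2.468, A 3.135.
Rounding down gives 2, 5, 2, 2, 3 = 14 seats, so the divisor must be adjusted.
With modified divisor 7300: modified quotas H 2.515, G 6.106, D 2.474, B 2.915, A 3.702.
Rounding down: H 2, G 6, D 2, B 2, A 3 (total 15).
H receives 2.

2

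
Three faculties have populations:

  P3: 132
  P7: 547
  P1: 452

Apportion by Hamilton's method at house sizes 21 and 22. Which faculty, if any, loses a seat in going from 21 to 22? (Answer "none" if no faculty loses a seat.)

P3

At 21 seats: P3 3, P7 10, P1 8.
At 22 seats: P3 2, P7 11, P1 9.
P3 drops from 3 to 2.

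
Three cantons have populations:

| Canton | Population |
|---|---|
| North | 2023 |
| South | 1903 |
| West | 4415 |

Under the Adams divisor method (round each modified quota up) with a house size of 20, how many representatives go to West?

10

Standard divisor 8341/20 ≈ 417.05; standard quotas: North 4.851, South 4.563, West 10.586.
Rounding up gives 5, 5, 11 = 21 seats, so the divisor must be adjusted.
With modified divisor 460: modified quotas North 4.398, South 4.137, West 9.598.
Rounding up: North 5, South 5, West 10 (total 20).
West receives 10.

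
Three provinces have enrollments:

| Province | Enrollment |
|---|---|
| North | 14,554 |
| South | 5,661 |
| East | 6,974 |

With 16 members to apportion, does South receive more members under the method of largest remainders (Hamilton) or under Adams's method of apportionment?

Hamilton: North 9, South 3, East 4.
Adams: North 8, South 4, East 4.
South gets 3 under Hamilton and 4 under Adams.

Adams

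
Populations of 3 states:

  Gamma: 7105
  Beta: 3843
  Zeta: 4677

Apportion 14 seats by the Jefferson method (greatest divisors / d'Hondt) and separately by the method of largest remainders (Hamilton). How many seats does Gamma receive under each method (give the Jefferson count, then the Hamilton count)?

7 and 6

Jefferson: Gamma 7, Beta 3, Zeta 4.
Hamilton: Gamma 6, Beta 4, Zeta 4.
Gamma gets 7 under Jefferson and 6 under Hamilton.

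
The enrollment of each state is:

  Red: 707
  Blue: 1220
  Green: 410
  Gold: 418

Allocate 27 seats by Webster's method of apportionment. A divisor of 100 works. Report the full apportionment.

Red: 7; Blue: 12; Green: 4; Gold: 4

With modified divisor 100: modified quotas Red 7.070, Blue 12.200, Green 4.100, Gold 4.180.
Rounding to the nearest integer: Red 7, Blue 12, Green 4, Gold 4 (total 27).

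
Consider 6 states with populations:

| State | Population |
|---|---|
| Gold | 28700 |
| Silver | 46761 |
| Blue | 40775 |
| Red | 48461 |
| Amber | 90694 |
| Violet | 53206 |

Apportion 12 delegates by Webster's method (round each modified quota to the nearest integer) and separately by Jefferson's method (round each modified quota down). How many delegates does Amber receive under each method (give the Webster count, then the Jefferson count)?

Webster: Gold 1, Silver 2, Blue 2, Red 2, Amber 3, Violet 2.
Jefferson: Gold 1, Silver 2, Blue 1, Red 2, Amber 4, Violet 2.
Amber gets 3 under Webster and 4 under Jefferson.

3 and 4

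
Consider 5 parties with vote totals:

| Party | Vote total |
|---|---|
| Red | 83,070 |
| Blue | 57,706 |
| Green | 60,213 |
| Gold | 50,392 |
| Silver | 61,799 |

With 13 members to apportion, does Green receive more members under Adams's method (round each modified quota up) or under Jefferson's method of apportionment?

Adams

Adams: Red 3, Blue 2, Green 3, Gold 2, Silver 3.
Jefferson: Red 4, Blue 2, Green 2, Gold 2, Silver 3.
Green gets 3 under Adams and 2 under Jefferson.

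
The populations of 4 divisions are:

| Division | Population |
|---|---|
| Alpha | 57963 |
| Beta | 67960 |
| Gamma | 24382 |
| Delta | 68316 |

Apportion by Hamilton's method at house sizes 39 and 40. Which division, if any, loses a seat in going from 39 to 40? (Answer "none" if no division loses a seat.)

At 39 seats: Alpha 10, Beta 12, Gamma 5, Delta 12.
At 40 seats: Alpha 11, Beta 12, Gamma 4, Delta 13.
Gamma drops from 5 to 4.

Gamma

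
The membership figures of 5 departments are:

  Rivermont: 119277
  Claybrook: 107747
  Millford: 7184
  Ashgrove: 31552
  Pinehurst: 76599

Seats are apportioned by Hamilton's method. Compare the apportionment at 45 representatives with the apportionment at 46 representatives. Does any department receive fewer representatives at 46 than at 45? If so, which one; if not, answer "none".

none

At 45 seats: Rivermont 16, Claybrook 14, Millford 1, Ashgrove 4, Pinehurst 10.
At 46 seats: Rivermont 16, Claybrook 15, Millford 1, Ashgrove 4, Pinehurst 10.
No department's allocation decreased.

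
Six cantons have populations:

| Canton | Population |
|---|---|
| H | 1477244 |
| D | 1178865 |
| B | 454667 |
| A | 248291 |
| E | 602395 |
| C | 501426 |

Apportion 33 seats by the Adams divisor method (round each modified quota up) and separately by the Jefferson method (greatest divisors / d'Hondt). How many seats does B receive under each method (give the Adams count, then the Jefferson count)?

4 and 3

Adams: H 10, D 8, B 4, A 2, E 5, C 4.
Jefferson: H 11, D 9, B 3, A 2, E 4, C 4.
B gets 4 under Adams and 3 under Jefferson.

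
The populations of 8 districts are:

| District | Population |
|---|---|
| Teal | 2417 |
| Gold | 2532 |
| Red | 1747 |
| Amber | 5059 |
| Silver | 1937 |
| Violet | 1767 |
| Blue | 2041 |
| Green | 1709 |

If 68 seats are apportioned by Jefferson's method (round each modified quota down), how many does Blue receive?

7

Standard divisor 19209/68 ≈ 282.485; standard quotas: Teal 8.556, Gold 8.963, Red 6.184, Amber 17.909, Silver 6.857, Violet 6.255, Blue 7.225, Green 6.050.
Rounding down gives 8, 8, 6, 17, 6, 6, 7, 6 = 64 seats, so the divisor must be adjusted.
With modified divisor 267: modified quotas Teal 9.052, Gold 9.483, Red 6.543, Amber 18.948, Silver 7.255, Violet 6.618, Blue 7.644, Green 6.401.
Rounding down: Teal 9, Gold 9, Red 6, Amber 18, Silver 7, Violet 6, Blue 7, Green 6 (total 68).
Blue receives 7.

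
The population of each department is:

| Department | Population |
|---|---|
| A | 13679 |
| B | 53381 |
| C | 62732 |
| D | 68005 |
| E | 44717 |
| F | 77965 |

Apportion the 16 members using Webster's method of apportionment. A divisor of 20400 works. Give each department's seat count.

With modified divisor 20400: modified quotas A 0.671, B 2.617, C 3.075, D 3.334, E 2.192, F 3.822.
Rounding to the nearest integer: A 1, B 3, C 3, D 3, E 2, F 4 (total 16).

A 1; B 3; C 3; D 3; E 2; F 4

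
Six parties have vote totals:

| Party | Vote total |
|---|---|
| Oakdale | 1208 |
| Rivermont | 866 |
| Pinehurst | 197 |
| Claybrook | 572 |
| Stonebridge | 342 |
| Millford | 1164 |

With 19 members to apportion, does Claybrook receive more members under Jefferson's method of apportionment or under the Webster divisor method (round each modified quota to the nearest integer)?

Webster

Jefferson: Oakdale 6, Rivermont 4, Pinehurst 1, Claybrook 2, Stonebridge 1, Millford 5.
Webster: Oakdale 5, Rivermont 4, Pinehurst 1, Claybrook 3, Stonebridge 1, Millford 5.
Claybrook gets 2 under Jefferson and 3 under Webster.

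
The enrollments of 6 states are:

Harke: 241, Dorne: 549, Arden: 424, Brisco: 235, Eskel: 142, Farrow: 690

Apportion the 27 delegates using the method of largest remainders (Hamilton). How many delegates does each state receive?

The standard divisor is 2281/27 ≈ 84.481.
Standard quotas: Harke 2.853, Dorne 6.498, Arden 5.019, Brisco 2.782, Eskel 1.681, Farrow 8.167.
Lower quotas: Harke 2, Dorne 6, Arden 5, Brisco 2, Eskel 1, Farrow 8 (sum 24, leaving 3 seats).
Remainders in descending order: Harke 0.853, Brisco 0.782, Eskel 0.681, Dorne 0.498, Farrow 0.167, Arden 0.019.
Largest remainders: Harke, Brisco, Eskel receive the extra seats.

Harke 3, Dorne 6, Arden 5, Brisco 3, Eskel 2, Farrow 8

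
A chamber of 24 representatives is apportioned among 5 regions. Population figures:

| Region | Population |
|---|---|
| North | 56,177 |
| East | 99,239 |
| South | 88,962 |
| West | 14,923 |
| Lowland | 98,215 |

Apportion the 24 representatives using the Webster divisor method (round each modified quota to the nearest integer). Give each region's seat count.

Standard divisor 357516/24 ≈ 14896.5; standard quotas: North 3.771, East 6.662, South 5.972, West 1.002, Lowland 6.593.
Rounding to the nearest integer gives 4, 7, 6, 1, 7 = 25 seats, so the divisor must be adjusted.
With modified divisor 15200: modified quotas North 3.696, East 6.529, South 5.853, West 0.982, Lowland 6.462.
Rounding to the nearest integer: North 4, East 7, South 6, West 1, Lowland 6 (total 24).

North 4, East 7, South 6, West 1, Lowland 6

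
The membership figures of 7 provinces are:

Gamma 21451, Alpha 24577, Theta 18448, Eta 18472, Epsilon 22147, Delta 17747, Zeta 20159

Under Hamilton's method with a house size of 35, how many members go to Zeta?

5

Standard divisor: 143001 ÷ 35 ≈ 4085.743.
Standard quotas: Gamma 5.2502, Alpha 6.0153, Theta 4.5152, Eta 4.5211, Epsilon 5.4206, Delta 4.3436, Zeta 4.9340.
Lower quotas: Gamma 5, Alpha 6, Theta 4, Eta 4, Epsilon 5, Delta 4, Zeta 4 (sum 32, leaving 3 seats).
Remainders in descending order: Zeta 0.9340, Eta 0.5211, Theta 0.5152, Epsilon 0.4206, Delta 0.3436, Gamma 0.2502, Alpha 0.0153.
Largest remainders: Zeta, Eta, Theta receive the extra seats.
Zeta receives 5.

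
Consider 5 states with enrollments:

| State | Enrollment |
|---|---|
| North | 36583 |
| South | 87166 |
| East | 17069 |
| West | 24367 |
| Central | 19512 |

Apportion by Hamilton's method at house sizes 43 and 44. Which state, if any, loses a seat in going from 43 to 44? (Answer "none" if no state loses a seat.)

At 43 seats: North 8, South 20, East 4, West 6, Central 5.
At 44 seats: North 9, South 21, East 4, West 6, Central 4.
Central drops from 5 to 4.

Central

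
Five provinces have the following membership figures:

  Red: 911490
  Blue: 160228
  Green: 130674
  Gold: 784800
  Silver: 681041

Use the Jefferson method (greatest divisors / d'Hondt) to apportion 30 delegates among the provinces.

Standard divisor 2668233/30 ≈ 88941.1; standard quotas: Red 10.248, Blue 1.802, Green 1.469, Gold 8.824, Silver 7.657.
Rounding down gives 10, 1, 1, 8, 7 = 27 seats, so the divisor must be adjusted.
With modified divisor 81500: modified quotas Red 11.184, Blue 1.966, Green 1.603, Gold 9.629, Silver 8.356.
Rounding down: Red 11, Blue 1, Green 1, Gold 9, Silver 8 (total 30).

Red=11, Blue=1, Green=1, Gold=9, Silver=8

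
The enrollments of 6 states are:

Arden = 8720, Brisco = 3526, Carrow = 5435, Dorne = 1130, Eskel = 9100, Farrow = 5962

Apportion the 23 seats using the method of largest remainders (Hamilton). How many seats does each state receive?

Arden 6, Brisco 2, Carrow 4, Dorne 1, Eskel 6, Farrow 4

The standard divisor is 33873/23 ≈ 1472.739.
Standard quotas: Arden 5.9209, Brisco 2.3942, Carrow 3.6904, Dorne 0.7673, Eskel 6.1790, Farrow 4.0482.
Lower quotas: Arden 5, Brisco 2, Carrow 3, Dorne 0, Eskel 6, Farrow 4 (sum 20, leaving 3 seats).
Remainders in descending order: Arden 0.9209, Dorne 0.7673, Carrow 0.6904, Brisco 0.3942, Eskel 0.1790, Farrow 0.0482.
The surplus seats go to Arden, Dorne, Carrow.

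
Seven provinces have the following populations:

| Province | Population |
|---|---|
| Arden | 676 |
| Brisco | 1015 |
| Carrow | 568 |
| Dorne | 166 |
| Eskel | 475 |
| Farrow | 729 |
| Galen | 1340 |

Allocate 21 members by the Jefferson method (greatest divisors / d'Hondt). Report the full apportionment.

Standard divisor 4969/21 ≈ 236.619; standard quotas: Arden 2.857, Brisco 4.290, Carrow 2.400, Dorne 0.702, Eskel 2.007, Farrow 3.081, Galen 5.663.
Rounding down gives 2, 4, 2, 0, 2, 3, 5 = 18 seats, so the divisor must be adjusted.
With modified divisor 200: modified quotas Arden 3.380, Brisco 5.075, Carrow 2.840, Dorne 0.830, Eskel 2.375, Farrow 3.645, Galen 6.700.
Rounding down: Arden 3, Brisco 5, Carrow 2, Dorne 0, Eskel 2, Farrow 3, Galen 6 (total 21).

Arden 3, Brisco 5, Carrow 2, Dorne 0, Eskel 2, Farrow 3, Galen 6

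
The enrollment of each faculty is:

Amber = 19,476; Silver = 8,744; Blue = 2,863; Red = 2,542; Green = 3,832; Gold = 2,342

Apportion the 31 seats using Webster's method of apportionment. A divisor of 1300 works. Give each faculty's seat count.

Amber 15, Silver 7, Blue 2, Red 2, Green 3, Gold 2

With modified divisor 1300: modified quotas Amber 14.982, Silver 6.726, Blue 2.202, Red 1.955, Green 2.948, Gold 1.802.
Rounding to the nearest integer: Amber 15, Silver 7, Blue 2, Red 2, Green 3, Gold 2 (total 31).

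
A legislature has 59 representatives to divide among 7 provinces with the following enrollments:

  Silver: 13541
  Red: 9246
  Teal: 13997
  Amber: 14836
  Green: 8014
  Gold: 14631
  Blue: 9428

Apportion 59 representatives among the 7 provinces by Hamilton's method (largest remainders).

Silver: 10, Red: 6, Teal: 10, Amber: 10, Green: 6, Gold: 10, Blue: 7

Standard divisor: 83693 ÷ 59 ≈ 1418.525.
Standard quotas: Silver 9.5458, Red 6.5180, Teal 9.8673, Amber 10.4587, Green 5.6495, Gold 10.3142, Blue 6.6463.
Lower quotas: Silver 9, Red 6, Teal 9, Amber 10, Green 5, Gold 10, Blue 6 (sum 55, leaving 4 seats).
Remainders in descending order: Teal 0.8673, Green 0.6495, Blue 0.6463, Silver 0.5458, Red 0.5180, Amber 0.4587, Gold 0.3142.
The surplus seats go to Teal, Green, Blue, Silver.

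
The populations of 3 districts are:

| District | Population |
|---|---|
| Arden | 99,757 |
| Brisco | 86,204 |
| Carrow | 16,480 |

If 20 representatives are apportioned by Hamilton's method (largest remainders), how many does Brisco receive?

8

Total 202441; standard divisor 202441/20 ≈ 10122.05.
Standard quotas: Arden 9.8554, Brisco 8.5165, Carrow 1.6281.
Lower quotas: Arden 9, Brisco 8, Carrow 1 (sum 18, leaving 2 seats).
Remainders in descending order: Arden 0.8554, Carrow 0.6281, Brisco 0.5165.
Largest remainders: Arden, Carrow receive the extra seats.
Brisco receives 8.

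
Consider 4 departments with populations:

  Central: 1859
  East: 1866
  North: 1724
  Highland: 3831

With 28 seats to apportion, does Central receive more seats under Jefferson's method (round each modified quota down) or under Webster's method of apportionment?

Jefferson: Central 5, East 6, North 5, Highland 12.
Webster: Central 6, East 6, North 5, Highland 11.
Central gets 5 under Jefferson and 6 under Webster.

Webster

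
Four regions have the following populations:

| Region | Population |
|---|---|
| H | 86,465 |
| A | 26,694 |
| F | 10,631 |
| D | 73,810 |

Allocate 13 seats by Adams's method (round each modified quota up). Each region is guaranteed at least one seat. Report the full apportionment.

Standard divisor 197600/13 ≈ 15200; standard quotas: H 5.688, A 1.756, F 0.699, D 4.856.
Rounding up gives 6, 2, 1, 5 = 14 seats, so the divisor must be adjusted.
With modified divisor 17900: modified quotas H 4.830, A 1.491, F 0.594, D 4.123.
Rounding up: H 5, A 2, F 1, D 5 (total 13).

H 5; A 2; F 1; D 5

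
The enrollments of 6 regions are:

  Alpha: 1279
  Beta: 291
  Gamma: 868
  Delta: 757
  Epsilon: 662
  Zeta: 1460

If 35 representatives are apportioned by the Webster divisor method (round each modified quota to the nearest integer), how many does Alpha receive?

Standard divisor 5317/35 ≈ 151.914; standard quotas: Alpha 8.419, Beta 1.916, Gamma 5.714, Delta 4.983, Epsilon 4.358, Zeta 9.611.
Rounding to the nearest integer gives Alpha 8, Beta 2, Gamma 6, Delta 5, Epsilon 4, Zeta 10 — total 35, matching the house size, so no adjustment is needed.
Alpha receives 8.

8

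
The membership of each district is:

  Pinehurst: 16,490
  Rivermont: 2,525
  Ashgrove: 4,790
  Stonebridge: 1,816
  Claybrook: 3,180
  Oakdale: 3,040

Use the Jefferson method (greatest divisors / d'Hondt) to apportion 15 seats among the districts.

Standard divisor 31841/15 ≈ 2122.733; standard quotas: Pinehurst 7.768, Rivermont 1.190, Ashgrove 2.257, Stonebridge 0.856, Claybrook 1.498, Oakdale 1.432.
Rounding down gives 7, 1, 2, 0, 1, 1 = 12 seats, so the divisor must be adjusted.
With modified divisor 1700: modified quotas Pinehurst 9.700, Rivermont 1.485, Ashgrove 2.818, Stonebridge 1.068, Claybrook 1.871, Oakdale 1.788.
Rounding down: Pinehurst 9, Rivermont 1, Ashgrove 2, Stonebridge 1, Claybrook 1, Oakdale 1 (total 15).

Pinehurst 9, Rivermont 1, Ashgrove 2, Stonebridge 1, Claybrook 1, Oakdale 1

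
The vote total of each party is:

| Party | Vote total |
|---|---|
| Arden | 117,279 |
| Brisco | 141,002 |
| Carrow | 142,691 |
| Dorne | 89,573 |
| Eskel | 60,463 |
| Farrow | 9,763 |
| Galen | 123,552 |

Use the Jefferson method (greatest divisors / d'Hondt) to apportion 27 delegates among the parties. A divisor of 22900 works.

With modified divisor 22900: modified quotas Arden 5.121, Brisco 6.157, Carrow 6.231, Dorne 3.911, Eskel 2.640, Farrow 0.426, Galen 5.395.
Rounding down: Arden 5, Brisco 6, Carrow 6, Dorne 3, Eskel 2, Farrow 0, Galen 5 (total 27).

Arden=5, Brisco=6, Carrow=6, Dorne=3, Eskel=2, Farrow=0, Galen=5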